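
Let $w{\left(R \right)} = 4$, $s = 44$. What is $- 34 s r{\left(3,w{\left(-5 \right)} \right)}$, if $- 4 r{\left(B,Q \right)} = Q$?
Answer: $1496$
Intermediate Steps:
$r{\left(B,Q \right)} = - \frac{Q}{4}$
$- 34 s r{\left(3,w{\left(-5 \right)} \right)} = \left(-34\right) 44 \left(\left(- \frac{1}{4}\right) 4\right) = \left(-1496\right) \left(-1\right) = 1496$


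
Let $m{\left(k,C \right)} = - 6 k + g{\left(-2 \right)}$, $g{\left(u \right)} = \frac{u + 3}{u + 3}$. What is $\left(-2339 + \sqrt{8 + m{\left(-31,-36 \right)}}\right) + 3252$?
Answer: $913 + \sqrt{195} \approx 926.96$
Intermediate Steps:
$g{\left(u \right)} = 1$ ($g{\left(u \right)} = \frac{3 + u}{3 + u} = 1$)
$m{\left(k,C \right)} = 1 - 6 k$ ($m{\left(k,C \right)} = - 6 k + 1 = 1 - 6 k$)
$\left(-2339 + \sqrt{8 + m{\left(-31,-36 \right)}}\right) + 3252 = \left(-2339 + \sqrt{8 + \left(1 - -186\right)}\right) + 3252 = \left(-2339 + \sqrt{8 + \left(1 + 186\right)}\right) + 3252 = \left(-2339 + \sqrt{8 + 187}\right) + 3252 = \left(-2339 + \sqrt{195}\right) + 3252 = 913 + \sqrt{195}$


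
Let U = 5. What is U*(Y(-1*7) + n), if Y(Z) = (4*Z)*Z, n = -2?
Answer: 970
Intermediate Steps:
Y(Z) = 4*Z**2
U*(Y(-1*7) + n) = 5*(4*(-1*7)**2 - 2) = 5*(4*(-7)**2 - 2) = 5*(4*49 - 2) = 5*(196 - 2) = 5*194 = 970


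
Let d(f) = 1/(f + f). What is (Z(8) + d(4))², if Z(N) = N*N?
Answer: 263169/64 ≈ 4112.0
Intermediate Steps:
d(f) = 1/(2*f)
Z(N) = N²
(Z(8) + d(4))² = (8² + (½)/4)² = (64 + (½)*(¼))² = (64 + ⅛)² = (513/8)² = 263169/64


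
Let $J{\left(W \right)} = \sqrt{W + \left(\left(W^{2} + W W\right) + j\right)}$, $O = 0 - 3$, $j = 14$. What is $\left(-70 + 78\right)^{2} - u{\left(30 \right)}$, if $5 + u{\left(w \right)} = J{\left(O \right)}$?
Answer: $69 - \sqrt{29} \approx 63.615$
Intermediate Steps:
$O = -3$ ($O = 0 - 3 = -3$)
$J{\left(W \right)} = \sqrt{14 + W + 2 W^{2}}$ ($J{\left(W \right)} = \sqrt{W + \left(\left(W^{2} + W W\right) + 14\right)} = \sqrt{W + \left(\left(W^{2} + W^{2}\right) + 14\right)} = \sqrt{W + \left(2 W^{2} + 14\right)} = \sqrt{W + \left(14 + 2 W^{2}\right)} = \sqrt{14 + W + 2 W^{2}}$)
$u{\left(w \right)} = -5 + \sqrt{29}$ ($u{\left(w \right)} = -5 + \sqrt{14 - 3 + 2 \left(-3\right)^{2}} = -5 + \sqrt{14 - 3 + 2 \cdot 9} = -5 + \sqrt{14 - 3 + 18} = -5 + \sqrt{29}$)
$\left(-70 + 78\right)^{2} - u{\left(30 \right)} = \left(-70 + 78\right)^{2} - \left(-5 + \sqrt{29}\right) = 8^{2} + \left(5 - \sqrt{29}\right) = 64 + \left(5 - \sqrt{29}\right) = 69 - \sqrt{29}$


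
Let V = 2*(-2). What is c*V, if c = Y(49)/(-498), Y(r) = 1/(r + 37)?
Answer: 1/10707 ≈ 9.3397e-5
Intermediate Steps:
Y(r) = 1/(37 + r)
V = -4
c = -1/42828 (c = 1/((37 + 49)*(-498)) = -1/498/86 = (1/86)*(-1/498) = -1/42828 ≈ -2.3349e-5)
c*V = -1/42828*(-4) = 1/10707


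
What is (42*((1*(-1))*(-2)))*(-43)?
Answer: -3612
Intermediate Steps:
(42*((1*(-1))*(-2)))*(-43) = (42*(-1*(-2)))*(-43) = (42*2)*(-43) = 84*(-43) = -3612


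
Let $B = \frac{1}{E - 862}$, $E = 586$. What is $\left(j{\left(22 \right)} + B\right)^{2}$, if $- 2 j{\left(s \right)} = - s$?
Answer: $\frac{9211225}{76176} \approx 120.92$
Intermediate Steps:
$j{\left(s \right)} = \frac{s}{2}$ ($j{\left(s \right)} = - \frac{\left(-1\right) s}{2} = \frac{s}{2}$)
$B = - \frac{1}{276}$ ($B = \frac{1}{586 - 862} = \frac{1}{-276} = - \frac{1}{276} \approx -0.0036232$)
$\left(j{\left(22 \right)} + B\right)^{2} = \left(\frac{1}{2} \cdot 22 - \frac{1}{276}\right)^{2} = \left(11 - \frac{1}{276}\right)^{2} = \left(\frac{3035}{276}\right)^{2} = \frac{9211225}{76176}$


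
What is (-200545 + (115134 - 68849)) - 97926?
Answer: -252186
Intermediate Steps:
(-200545 + (115134 - 68849)) - 97926 = (-200545 + 46285) - 97926 = -154260 - 97926 = -252186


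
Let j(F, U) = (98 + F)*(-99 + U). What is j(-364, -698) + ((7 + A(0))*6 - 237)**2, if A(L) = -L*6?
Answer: 250027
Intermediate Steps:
A(L) = -6*L
j(F, U) = (-99 + U)*(98 + F)
j(-364, -698) + ((7 + A(0))*6 - 237)**2 = (-9702 - 99*(-364) + 98*(-698) - 364*(-698)) + ((7 - 6*0)*6 - 237)**2 = (-9702 + 36036 - 68404 + 254072) + ((7 + 0)*6 - 237)**2 = 212002 + (7*6 - 237)**2 = 212002 + (42 - 237)**2 = 212002 + (-195)**2 = 212002 + 38025 = 250027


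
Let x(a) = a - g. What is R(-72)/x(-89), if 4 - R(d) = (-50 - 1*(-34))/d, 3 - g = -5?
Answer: -34/873 ≈ -0.038946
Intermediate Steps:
g = 8 (g = 3 - 1*(-5) = 3 + 5 = 8)
x(a) = -8 + a (x(a) = a - 1*8 = a - 8 = -8 + a)
R(d) = 4 + 16/d (R(d) = 4 - (-50 - 1*(-34))/d = 4 - (-50 + 34)/d = 4 - (-16)/d = 4 + 16/d)
R(-72)/x(-89) = (4 + 16/(-72))/(-8 - 89) = (4 + 16*(-1/72))/(-97) = (4 - 2/9)*(-1/97) = (34/9)*(-1/97) = -34/873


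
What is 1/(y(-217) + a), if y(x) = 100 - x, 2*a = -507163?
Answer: -2/506529 ≈ -3.9484e-6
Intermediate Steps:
a = -507163/2 (a = (½)*(-507163) = -507163/2 ≈ -2.5358e+5)
1/(y(-217) + a) = 1/((100 - 1*(-217)) - 507163/2) = 1/((100 + 217) - 507163/2) = 1/(317 - 507163/2) = 1/(-506529/2) = -2/506529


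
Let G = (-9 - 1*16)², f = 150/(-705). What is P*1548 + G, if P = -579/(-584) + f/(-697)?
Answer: 10331926237/4782814 ≈ 2160.2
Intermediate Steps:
f = -10/47 (f = 150*(-1/705) = -10/47 ≈ -0.21277)
P = 18973301/19131256 (P = -579/(-584) - 10/47/(-697) = -579*(-1/584) - 10/47*(-1/697) = 579/584 + 10/32759 = 18973301/19131256 ≈ 0.99174)
G = 625 (G = (-9 - 16)² = (-25)² = 625)
P*1548 + G = (18973301/19131256)*1548 + 625 = 7342667487/4782814 + 625 = 10331926237/4782814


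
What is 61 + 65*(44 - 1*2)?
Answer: 2791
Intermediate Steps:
61 + 65*(44 - 1*2) = 61 + 65*(44 - 2) = 61 + 65*42 = 61 + 2730 = 2791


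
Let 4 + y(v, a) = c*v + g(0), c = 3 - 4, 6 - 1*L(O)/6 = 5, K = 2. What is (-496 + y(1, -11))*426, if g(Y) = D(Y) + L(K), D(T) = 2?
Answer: -210018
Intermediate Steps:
L(O) = 6 (L(O) = 36 - 6*5 = 36 - 30 = 6)
g(Y) = 8 (g(Y) = 2 + 6 = 8)
c = -1
y(v, a) = 4 - v (y(v, a) = -4 + (-v + 8) = -4 + (8 - v) = 4 - v)
(-496 + y(1, -11))*426 = (-496 + (4 - 1*1))*426 = (-496 + (4 - 1))*426 = (-496 + 3)*426 = -493*426 = -210018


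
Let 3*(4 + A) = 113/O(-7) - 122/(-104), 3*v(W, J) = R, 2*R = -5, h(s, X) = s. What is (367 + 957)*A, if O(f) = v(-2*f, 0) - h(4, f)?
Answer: -17073973/1131 ≈ -15096.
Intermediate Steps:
R = -5/2 (R = (½)*(-5) = -5/2 ≈ -2.5000)
v(W, J) = -⅚ (v(W, J) = (⅓)*(-5/2) = -⅚)
O(f) = -29/6 (O(f) = -⅚ - 1*4 = -⅚ - 4 = -29/6)
A = -51583/4524 (A = -4 + (113/(-29/6) - 122/(-104))/3 = -4 + (113*(-6/29) - 122*(-1/104))/3 = -4 + (-678/29 + 61/52)/3 = -4 + (⅓)*(-33487/1508) = -4 - 33487/4524 = -51583/4524 ≈ -11.402)
(367 + 957)*A = (367 + 957)*(-51583/4524) = 1324*(-51583/4524) = -17073973/1131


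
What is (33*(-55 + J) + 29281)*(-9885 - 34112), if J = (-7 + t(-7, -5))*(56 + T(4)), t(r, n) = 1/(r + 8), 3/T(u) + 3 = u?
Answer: -694448648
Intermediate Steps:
T(u) = 3/(-3 + u)
t(r, n) = 1/(8 + r)
J = -354 (J = (-7 + 1/(8 - 7))*(56 + 3/(-3 + 4)) = (-7 + 1/1)*(56 + 3/1) = (-7 + 1)*(56 + 3*1) = -6*(56 + 3) = -6*59 = -354)
(33*(-55 + J) + 29281)*(-9885 - 34112) = (33*(-55 - 354) + 29281)*(-9885 - 34112) = (33*(-409) + 29281)*(-43997) = (-13497 + 29281)*(-43997) = 15784*(-43997) = -694448648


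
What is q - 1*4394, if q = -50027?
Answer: -54421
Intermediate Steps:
q - 1*4394 = -50027 - 1*4394 = -50027 - 4394 = -54421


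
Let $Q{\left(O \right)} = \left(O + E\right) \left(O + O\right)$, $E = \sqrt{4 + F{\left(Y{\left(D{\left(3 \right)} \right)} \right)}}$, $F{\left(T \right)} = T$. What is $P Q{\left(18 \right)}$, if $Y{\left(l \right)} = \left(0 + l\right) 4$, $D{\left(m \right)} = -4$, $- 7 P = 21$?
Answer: $-1944 - 216 i \sqrt{3} \approx -1944.0 - 374.12 i$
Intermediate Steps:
$P = -3$ ($P = \left(- \frac{1}{7}\right) 21 = -3$)
$Y{\left(l \right)} = 4 l$ ($Y{\left(l \right)} = l 4 = 4 l$)
$E = 2 i \sqrt{3}$ ($E = \sqrt{4 + 4 \left(-4\right)} = \sqrt{4 - 16} = \sqrt{-12} = 2 i \sqrt{3} \approx 3.4641 i$)
$Q{\left(O \right)} = 2 O \left(O + 2 i \sqrt{3}\right)$ ($Q{\left(O \right)} = \left(O + 2 i \sqrt{3}\right) \left(O + O\right) = \left(O + 2 i \sqrt{3}\right) 2 O = 2 O \left(O + 2 i \sqrt{3}\right)$)
$P Q{\left(18 \right)} = - 3 \cdot 2 \cdot 18 \left(18 + 2 i \sqrt{3}\right) = - 3 \left(648 + 72 i \sqrt{3}\right) = -1944 - 216 i \sqrt{3}$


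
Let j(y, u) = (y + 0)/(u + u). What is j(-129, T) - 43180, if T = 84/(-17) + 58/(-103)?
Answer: -832111801/19276 ≈ -43168.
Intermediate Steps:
T = -9638/1751 (T = 84*(-1/17) + 58*(-1/103) = -84/17 - 58/103 = -9638/1751 ≈ -5.5043)
j(y, u) = y/(2*u) (j(y, u) = y/((2*u)) = y*(1/(2*u)) = y/(2*u))
j(-129, T) - 43180 = (½)*(-129)/(-9638/1751) - 43180 = (½)*(-129)*(-1751/9638) - 43180 = 225879/19276 - 43180 = -832111801/19276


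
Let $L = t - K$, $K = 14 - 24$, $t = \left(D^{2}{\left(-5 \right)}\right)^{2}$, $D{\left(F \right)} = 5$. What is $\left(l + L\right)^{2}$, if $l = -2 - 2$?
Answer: $398161$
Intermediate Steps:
$t = 625$ ($t = \left(5^{2}\right)^{2} = 25^{2} = 625$)
$K = -10$
$L = 635$ ($L = 625 - -10 = 625 + 10 = 635$)
$l = -4$ ($l = -2 - 2 = -4$)
$\left(l + L\right)^{2} = \left(-4 + 635\right)^{2} = 631^{2} = 398161$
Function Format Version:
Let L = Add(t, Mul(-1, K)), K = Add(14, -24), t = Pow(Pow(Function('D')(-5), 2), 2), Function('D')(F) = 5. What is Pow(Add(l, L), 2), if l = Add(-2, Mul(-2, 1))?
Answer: 398161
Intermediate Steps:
t = 625 (t = Pow(Pow(5, 2), 2) = Pow(25, 2) = 625)
K = -10
L = 635 (L = Add(625, Mul(-1, -10)) = Add(625, 10) = 635)
l = -4 (l = Add(-2, -2) = -4)
Pow(Add(l, L), 2) = Pow(Add(-4, 635), 2) = Pow(631, 2) = 398161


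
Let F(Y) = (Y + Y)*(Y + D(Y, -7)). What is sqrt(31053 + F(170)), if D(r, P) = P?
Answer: sqrt(86473) ≈ 294.06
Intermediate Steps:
F(Y) = 2*Y*(-7 + Y) (F(Y) = (Y + Y)*(Y - 7) = (2*Y)*(-7 + Y) = 2*Y*(-7 + Y))
sqrt(31053 + F(170)) = sqrt(31053 + 2*170*(-7 + 170)) = sqrt(31053 + 2*170*163) = sqrt(31053 + 55420) = sqrt(86473)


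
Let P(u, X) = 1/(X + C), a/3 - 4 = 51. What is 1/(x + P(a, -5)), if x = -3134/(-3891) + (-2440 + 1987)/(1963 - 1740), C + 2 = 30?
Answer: -19956939/23598350 ≈ -0.84569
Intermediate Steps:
a = 165 (a = 12 + 3*51 = 12 + 153 = 165)
C = 28 (C = -2 + 30 = 28)
P(u, X) = 1/(28 + X) (P(u, X) = 1/(X + 28) = 1/(28 + X))
x = -1063741/867693 (x = -3134*(-1/3891) - 453/223 = 3134/3891 - 453*1/223 = 3134/3891 - 453/223 = -1063741/867693 ≈ -1.2259)
1/(x + P(a, -5)) = 1/(-1063741/867693 + 1/(28 - 5)) = 1/(-1063741/867693 + 1/23) = 1/(-23598350/19956939) = -19956939/23598350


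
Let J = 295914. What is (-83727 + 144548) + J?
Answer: 356735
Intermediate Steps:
(-83727 + 144548) + J = (-83727 + 144548) + 295914 = 60821 + 295914 = 356735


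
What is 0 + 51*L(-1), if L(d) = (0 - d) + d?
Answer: 0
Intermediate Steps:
L(d) = 0 (L(d) = -d + d = 0)
0 + 51*L(-1) = 0 + 51*0 = 0 + 0 = 0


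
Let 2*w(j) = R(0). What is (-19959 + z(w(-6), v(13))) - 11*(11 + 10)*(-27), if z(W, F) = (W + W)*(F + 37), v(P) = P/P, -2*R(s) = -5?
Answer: -13627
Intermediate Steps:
R(s) = 5/2 (R(s) = -½*(-5) = 5/2)
v(P) = 1
w(j) = 5/4 (w(j) = (½)*(5/2) = 5/4)
z(W, F) = 2*W*(37 + F) (z(W, F) = (2*W)*(37 + F) = 2*W*(37 + F))
(-19959 + z(w(-6), v(13))) - 11*(11 + 10)*(-27) = (-19959 + 2*(5/4)*(37 + 1)) - 11*(11 + 10)*(-27) = (-19959 + 2*(5/4)*38) - 11*21*(-27) = (-19959 + 95) - 231*(-27) = -19864 + 6237 = -13627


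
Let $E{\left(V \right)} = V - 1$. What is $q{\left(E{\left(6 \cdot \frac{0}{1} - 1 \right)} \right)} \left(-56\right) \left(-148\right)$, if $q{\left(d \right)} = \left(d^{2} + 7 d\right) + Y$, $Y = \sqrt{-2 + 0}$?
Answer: $-82880 + 8288 i \sqrt{2} \approx -82880.0 + 11721.0 i$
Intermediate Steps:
$Y = i \sqrt{2}$ ($Y = \sqrt{-2} = i \sqrt{2} \approx 1.4142 i$)
$E{\left(V \right)} = -1 + V$
$q{\left(d \right)} = d^{2} + 7 d + i \sqrt{2}$ ($q{\left(d \right)} = \left(d^{2} + 7 d\right) + i \sqrt{2} = d^{2} + 7 d + i \sqrt{2}$)
$q{\left(E{\left(6 \cdot \frac{0}{1} - 1 \right)} \right)} \left(-56\right) \left(-148\right) = \left(\left(-1 - \left(1 - 6 \cdot \frac{0}{1}\right)\right)^{2} + 7 \left(-1 - \left(1 - 6 \cdot \frac{0}{1}\right)\right) + i \sqrt{2}\right) \left(-56\right) \left(-148\right) = \left(\left(-1 - \left(1 - 6 \cdot 0 \cdot 1\right)\right)^{2} + 7 \left(-1 - \left(1 - 6 \cdot 0 \cdot 1\right)\right) + i \sqrt{2}\right) \left(-56\right) \left(-148\right) = \left(\left(-1 + \left(6 \cdot 0 - 1\right)\right)^{2} + 7 \left(-1 + \left(6 \cdot 0 - 1\right)\right) + i \sqrt{2}\right) \left(-56\right) \left(-148\right) = \left(\left(-1 + \left(0 - 1\right)\right)^{2} + 7 \left(-1 + \left(0 - 1\right)\right) + i \sqrt{2}\right) \left(-56\right) \left(-148\right) = \left(\left(-1 - 1\right)^{2} + 7 \left(-1 - 1\right) + i \sqrt{2}\right) \left(-56\right) \left(-148\right) = \left(\left(-2\right)^{2} + 7 \left(-2\right) + i \sqrt{2}\right) \left(-56\right) \left(-148\right) = \left(4 - 14 + i \sqrt{2}\right) \left(-56\right) \left(-148\right) = \left(-10 + i \sqrt{2}\right) \left(-56\right) \left(-148\right) = \left(560 - 56 i \sqrt{2}\right) \left(-148\right) = -82880 + 8288 i \sqrt{2}$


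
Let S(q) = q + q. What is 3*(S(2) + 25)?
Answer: 87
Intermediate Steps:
S(q) = 2*q
3*(S(2) + 25) = 3*(2*2 + 25) = 3*(4 + 25) = 3*29 = 87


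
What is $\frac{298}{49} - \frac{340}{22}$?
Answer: $- \frac{5052}{539} \approx -9.3729$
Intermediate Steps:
$\frac{298}{49} - \frac{340}{22} = 298 \cdot \frac{1}{49} - \frac{170}{11} = \frac{298}{49} - \frac{170}{11} = - \frac{5052}{539}$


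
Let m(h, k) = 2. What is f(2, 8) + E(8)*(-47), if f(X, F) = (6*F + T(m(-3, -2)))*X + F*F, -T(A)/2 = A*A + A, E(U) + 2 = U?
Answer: -146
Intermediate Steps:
E(U) = -2 + U
T(A) = -2*A - 2*A² (T(A) = -2*(A*A + A) = -2*(A² + A) = -2*(A + A²) = -2*A - 2*A²)
f(X, F) = F² + X*(-12 + 6*F) (f(X, F) = (6*F - 2*2*(1 + 2))*X + F*F = (6*F - 2*2*3)*X + F² = (6*F - 12)*X + F² = (-12 + 6*F)*X + F² = X*(-12 + 6*F) + F² = F² + X*(-12 + 6*F))
f(2, 8) + E(8)*(-47) = (8² - 12*2 + 6*8*2) + (-2 + 8)*(-47) = (64 - 24 + 96) + 6*(-47) = 136 - 282 = -146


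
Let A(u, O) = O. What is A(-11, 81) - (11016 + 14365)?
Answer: -25300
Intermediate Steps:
A(-11, 81) - (11016 + 14365) = 81 - (11016 + 14365) = 81 - 1*25381 = 81 - 25381 = -25300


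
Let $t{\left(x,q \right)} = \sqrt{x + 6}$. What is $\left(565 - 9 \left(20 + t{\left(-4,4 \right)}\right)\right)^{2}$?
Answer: $148387 - 6930 \sqrt{2} \approx 1.3859 \cdot 10^{5}$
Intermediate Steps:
$t{\left(x,q \right)} = \sqrt{6 + x}$
$\left(565 - 9 \left(20 + t{\left(-4,4 \right)}\right)\right)^{2} = \left(565 - 9 \left(20 + \sqrt{6 - 4}\right)\right)^{2} = \left(565 - 9 \left(20 + \sqrt{2}\right)\right)^{2} = \left(565 - \left(180 + 9 \sqrt{2}\right)\right)^{2} = \left(385 - 9 \sqrt{2}\right)^{2}$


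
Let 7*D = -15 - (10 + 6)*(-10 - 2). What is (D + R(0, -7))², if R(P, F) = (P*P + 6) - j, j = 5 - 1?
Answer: 36481/49 ≈ 744.51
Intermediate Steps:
j = 4
R(P, F) = 2 + P² (R(P, F) = (P*P + 6) - 1*4 = (P² + 6) - 4 = (6 + P²) - 4 = 2 + P²)
D = 177/7 (D = (-15 - (10 + 6)*(-10 - 2))/7 = (-15 - 16*(-12))/7 = (-15 - 1*(-192))/7 = (-15 + 192)/7 = (⅐)*177 = 177/7 ≈ 25.286)
(D + R(0, -7))² = (177/7 + (2 + 0²))² = (177/7 + (2 + 0))² = (177/7 + 2)² = (191/7)² = 36481/49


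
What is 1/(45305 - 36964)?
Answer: 1/8341 ≈ 0.00011989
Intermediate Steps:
1/(45305 - 36964) = 1/8341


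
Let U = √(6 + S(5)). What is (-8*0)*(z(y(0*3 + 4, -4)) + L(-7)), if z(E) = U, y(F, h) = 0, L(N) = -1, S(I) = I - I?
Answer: 0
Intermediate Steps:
S(I) = 0
U = √6 (U = √(6 + 0) = √6 ≈ 2.4495)
z(E) = √6
(-8*0)*(z(y(0*3 + 4, -4)) + L(-7)) = (-8*0)*(√6 - 1) = 0*(-1 + √6) = 0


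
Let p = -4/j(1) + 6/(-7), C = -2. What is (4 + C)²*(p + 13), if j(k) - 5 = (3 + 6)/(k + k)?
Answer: 6236/133 ≈ 46.887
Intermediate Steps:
j(k) = 5 + 9/(2*k) (j(k) = 5 + (3 + 6)/(k + k) = 5 + 9/((2*k)) = 5 + 9*(1/(2*k)) = 5 + 9/(2*k))
p = -170/133 (p = -4/(5 + (9/2)/1) + 6/(-7) = -4/(5 + (9/2)*1) + 6*(-⅐) = -4/(5 + 9/2) - 6/7 = -4/19/2 - 6/7 = -4*2/19 - 6/7 = -8/19 - 6/7 = -170/133 ≈ -1.2782)
(4 + C)²*(p + 13) = (4 - 2)²*(-170/133 + 13) = 2²*(1559/133) = 4*(1559/133) = 6236/133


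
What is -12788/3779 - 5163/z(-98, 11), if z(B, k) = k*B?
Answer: 5725513/4073762 ≈ 1.4055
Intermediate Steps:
z(B, k) = B*k
-12788/3779 - 5163/z(-98, 11) = -12788/3779 - 5163/((-98*11)) = -12788*1/3779 - 5163/(-1078) = -12788/3779 - 5163*(-1/1078) = -12788/3779 + 5163/1078 = 5725513/4073762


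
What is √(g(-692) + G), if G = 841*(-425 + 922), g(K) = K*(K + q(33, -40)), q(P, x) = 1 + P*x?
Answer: √1809589 ≈ 1345.2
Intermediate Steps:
g(K) = K*(-1319 + K) (g(K) = K*(K + (1 + 33*(-40))) = K*(K + (1 - 1320)) = K*(K - 1319) = K*(-1319 + K))
G = 417977 (G = 841*497 = 417977)
√(g(-692) + G) = √(-692*(-1319 - 692) + 417977) = √(-692*(-2011) + 417977) = √(1391612 + 417977) = √1809589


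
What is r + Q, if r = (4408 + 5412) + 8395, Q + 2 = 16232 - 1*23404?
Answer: 11041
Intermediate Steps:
Q = -7174 (Q = -2 + (16232 - 1*23404) = -2 + (16232 - 23404) = -2 - 7172 = -7174)
r = 18215 (r = 9820 + 8395 = 18215)
r + Q = 18215 - 7174 = 11041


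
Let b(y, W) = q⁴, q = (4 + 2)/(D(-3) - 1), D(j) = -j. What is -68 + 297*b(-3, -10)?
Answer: 23989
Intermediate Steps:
q = 3 (q = (4 + 2)/(-1*(-3) - 1) = 6/(3 - 1) = 6/2 = 6*(½) = 3)
b(y, W) = 81 (b(y, W) = 3⁴ = 81)
-68 + 297*b(-3, -10) = -68 + 297*81 = -68 + 24057 = 23989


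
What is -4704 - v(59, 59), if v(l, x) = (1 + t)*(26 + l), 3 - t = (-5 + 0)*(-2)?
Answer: -4194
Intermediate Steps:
t = -7 (t = 3 - (-5 + 0)*(-2) = 3 - (-5)*(-2) = 3 - 1*10 = 3 - 10 = -7)
v(l, x) = -156 - 6*l (v(l, x) = (1 - 7)*(26 + l) = -6*(26 + l) = -156 - 6*l)
-4704 - v(59, 59) = -4704 - (-156 - 6*59) = -4704 - (-156 - 354) = -4704 - 1*(-510) = -4704 + 510 = -4194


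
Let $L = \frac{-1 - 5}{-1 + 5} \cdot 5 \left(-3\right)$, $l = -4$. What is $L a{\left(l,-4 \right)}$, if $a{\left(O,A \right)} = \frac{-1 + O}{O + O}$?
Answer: $\frac{225}{16} \approx 14.063$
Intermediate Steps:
$L = \frac{45}{2}$ ($L = - \frac{6}{4} \cdot 5 \left(-3\right) = \left(-6\right) \frac{1}{4} \cdot 5 \left(-3\right) = \left(- \frac{3}{2}\right) 5 \left(-3\right) = \left(- \frac{15}{2}\right) \left(-3\right) = \frac{45}{2} \approx 22.5$)
$a{\left(O,A \right)} = \frac{-1 + O}{2 O}$
$L a{\left(l,-4 \right)} = \frac{45 \frac{-1 - 4}{2 \left(-4\right)}}{2} = \frac{45 \cdot \frac{1}{2} \left(- \frac{1}{4}\right) \left(-5\right)}{2} = \frac{45}{2} \cdot \frac{5}{8} = \frac{225}{16}$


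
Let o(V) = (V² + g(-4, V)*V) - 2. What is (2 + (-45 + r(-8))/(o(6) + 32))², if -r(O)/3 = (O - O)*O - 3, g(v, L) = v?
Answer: 64/49 ≈ 1.3061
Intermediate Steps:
o(V) = -2 + V² - 4*V (o(V) = (V² - 4*V) - 2 = -2 + V² - 4*V)
r(O) = 9 (r(O) = -3*((O - O)*O - 3) = -3*(0*O - 3) = -3*(0 - 3) = -3*(-3) = 9)
(2 + (-45 + r(-8))/(o(6) + 32))² = (2 + (-45 + 9)/((-2 + 6² - 4*6) + 32))² = (2 - 36/((-2 + 36 - 24) + 32))² = (2 - 36/(10 + 32))² = (2 - 36/42)² = (2 - 36*1/42)² = (2 - 6/7)² = (8/7)² = 64/49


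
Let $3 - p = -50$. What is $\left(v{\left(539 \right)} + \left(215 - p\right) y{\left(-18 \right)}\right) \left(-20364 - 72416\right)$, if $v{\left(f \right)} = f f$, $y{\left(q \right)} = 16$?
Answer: $-27195024140$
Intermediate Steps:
$p = 53$ ($p = 3 - -50 = 3 + 50 = 53$)
$v{\left(f \right)} = f^{2}$
$\left(v{\left(539 \right)} + \left(215 - p\right) y{\left(-18 \right)}\right) \left(-20364 - 72416\right) = \left(539^{2} + \left(215 - 53\right) 16\right) \left(-20364 - 72416\right) = \left(290521 + \left(215 - 53\right) 16\right) \left(-92780\right) = \left(290521 + 162 \cdot 16\right) \left(-92780\right) = \left(290521 + 2592\right) \left(-92780\right) = 293113 \left(-92780\right) = -27195024140$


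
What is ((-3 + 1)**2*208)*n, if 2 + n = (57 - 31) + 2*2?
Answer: 23296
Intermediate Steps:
n = 28 (n = -2 + ((57 - 31) + 2*2) = -2 + (26 + 4) = -2 + 30 = 28)
((-3 + 1)**2*208)*n = ((-3 + 1)**2*208)*28 = ((-2)**2*208)*28 = (4*208)*28 = 832*28 = 23296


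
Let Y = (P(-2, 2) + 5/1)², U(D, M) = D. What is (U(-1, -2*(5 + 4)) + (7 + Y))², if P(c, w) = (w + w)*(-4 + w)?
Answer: 225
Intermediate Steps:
P(c, w) = 2*w*(-4 + w) (P(c, w) = (2*w)*(-4 + w) = 2*w*(-4 + w))
Y = 9 (Y = (2*2*(-4 + 2) + 5/1)² = (2*2*(-2) + 5*1)² = (-8 + 5)² = (-3)² = 9)
(U(-1, -2*(5 + 4)) + (7 + Y))² = (-1 + (7 + 9))² = (-1 + 16)² = 15² = 225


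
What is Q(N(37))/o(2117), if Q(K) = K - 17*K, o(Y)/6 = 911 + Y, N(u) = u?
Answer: -74/2271 ≈ -0.032585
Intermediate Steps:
o(Y) = 5466 + 6*Y (o(Y) = 6*(911 + Y) = 5466 + 6*Y)
Q(K) = -16*K
Q(N(37))/o(2117) = (-16*37)/(5466 + 6*2117) = -592/(5466 + 12702) = -592/18168 = -592*1/18168 = -74/2271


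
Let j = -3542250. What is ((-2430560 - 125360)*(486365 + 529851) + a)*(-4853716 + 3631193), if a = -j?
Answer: 3175336320389473810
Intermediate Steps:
a = 3542250 (a = -1*(-3542250) = 3542250)
((-2430560 - 125360)*(486365 + 529851) + a)*(-4853716 + 3631193) = ((-2430560 - 125360)*(486365 + 529851) + 3542250)*(-4853716 + 3631193) = (-2555920*1016216 + 3542250)*(-1222523) = (-2597366798720 + 3542250)*(-1222523) = -2597363256470*(-1222523) = 3175336320389473810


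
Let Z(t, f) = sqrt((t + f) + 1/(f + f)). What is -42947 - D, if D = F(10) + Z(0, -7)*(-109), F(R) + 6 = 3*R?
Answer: -42971 + 327*I*sqrt(154)/14 ≈ -42971.0 + 289.85*I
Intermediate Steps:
Z(t, f) = sqrt(f + t + 1/(2*f)) (Z(t, f) = sqrt((f + t) + 1/(2*f)) = sqrt(f + t + 1/(2*f)))
F(R) = -6 + 3*R
D = 24 - 327*I*sqrt(154)/14 (D = (-6 + 3*10) + sqrt(-7 + 0 + (1/2)/(-7))*(-109) = (-6 + 30) + sqrt(-7 + 0 + (1/2)*(-1/7))*(-109) = 24 + sqrt(-7 + 0 - 1/14)*(-109) = 24 + sqrt(-99/14)*(-109) = 24 + (3*I*sqrt(154)/14)*(-109) = 24 - 327*I*sqrt(154)/14 ≈ 24.0 - 289.85*I)
-42947 - D = -42947 - (24 - 327*I*sqrt(154)/14) = -42947 + (-24 + 327*I*sqrt(154)/14) = -42971 + 327*I*sqrt(154)/14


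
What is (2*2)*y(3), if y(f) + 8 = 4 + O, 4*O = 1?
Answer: -15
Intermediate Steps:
O = 1/4 (O = (1/4)*1 = 1/4 ≈ 0.25000)
y(f) = -15/4 (y(f) = -8 + (4 + 1/4) = -8 + 17/4 = -15/4)
(2*2)*y(3) = (2*2)*(-15/4) = 4*(-15/4) = -15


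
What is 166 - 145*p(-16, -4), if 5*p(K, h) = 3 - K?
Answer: -385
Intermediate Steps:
p(K, h) = ⅗ - K/5 (p(K, h) = (3 - K)/5 = ⅗ - K/5)
166 - 145*p(-16, -4) = 166 - 145*(⅗ - ⅕*(-16)) = 166 - 145*(⅗ + 16/5) = 166 - 145*19/5 = 166 - 551 = -385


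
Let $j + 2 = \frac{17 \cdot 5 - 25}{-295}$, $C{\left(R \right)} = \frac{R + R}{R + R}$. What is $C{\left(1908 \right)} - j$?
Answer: $\frac{189}{59} \approx 3.2034$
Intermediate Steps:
$C{\left(R \right)} = 1$ ($C{\left(R \right)} = \frac{2 R}{2 R} = 2 R \frac{1}{2 R} = 1$)
$j = - \frac{130}{59}$ ($j = -2 + \frac{17 \cdot 5 - 25}{-295} = -2 + \left(85 - 25\right) \left(- \frac{1}{295}\right) = -2 + 60 \left(- \frac{1}{295}\right) = -2 - \frac{12}{59} = - \frac{130}{59} \approx -2.2034$)
$C{\left(1908 \right)} - j = 1 - - \frac{130}{59} = 1 + \frac{130}{59} = \frac{189}{59}$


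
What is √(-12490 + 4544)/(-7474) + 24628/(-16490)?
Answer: -12314/8245 - I*√7946/7474 ≈ -1.4935 - 0.011927*I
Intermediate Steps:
√(-12490 + 4544)/(-7474) + 24628/(-16490) = √(-7946)*(-1/7474) + 24628*(-1/16490) = (I*√7946)*(-1/7474) - 12314/8245 = -I*√7946/7474 - 12314/8245 = -12314/8245 - I*√7946/7474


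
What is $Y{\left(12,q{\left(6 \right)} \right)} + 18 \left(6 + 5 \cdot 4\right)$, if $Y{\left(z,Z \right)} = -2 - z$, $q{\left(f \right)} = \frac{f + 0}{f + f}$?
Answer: $454$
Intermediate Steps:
$q{\left(f \right)} = \frac{1}{2}$ ($q{\left(f \right)} = \frac{f}{2 f} = f \frac{1}{2 f} = \frac{1}{2}$)
$Y{\left(12,q{\left(6 \right)} \right)} + 18 \left(6 + 5 \cdot 4\right) = \left(-2 - 12\right) + 18 \left(6 + 5 \cdot 4\right) = \left(-2 - 12\right) + 18 \left(6 + 20\right) = -14 + 18 \cdot 26 = -14 + 468 = 454$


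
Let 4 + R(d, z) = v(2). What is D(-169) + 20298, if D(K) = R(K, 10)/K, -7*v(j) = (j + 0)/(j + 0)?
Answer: 24012563/1183 ≈ 20298.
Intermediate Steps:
v(j) = -⅐ (v(j) = -(j + 0)/(7*(j + 0)) = -j/(7*j) = -⅐*1 = -⅐)
R(d, z) = -29/7 (R(d, z) = -4 - ⅐ = -29/7)
D(K) = -29/(7*K)
D(-169) + 20298 = -29/7/(-169) + 20298 = -29/7*(-1/169) + 20298 = 29/1183 + 20298 = 24012563/1183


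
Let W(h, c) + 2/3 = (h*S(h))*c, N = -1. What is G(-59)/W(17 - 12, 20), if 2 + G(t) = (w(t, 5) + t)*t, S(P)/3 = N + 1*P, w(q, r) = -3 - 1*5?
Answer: 11853/3598 ≈ 3.2943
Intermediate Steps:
w(q, r) = -8 (w(q, r) = -3 - 5 = -8)
S(P) = -3 + 3*P (S(P) = 3*(-1 + 1*P) = 3*(-1 + P) = -3 + 3*P)
G(t) = -2 + t*(-8 + t) (G(t) = -2 + (-8 + t)*t = -2 + t*(-8 + t))
W(h, c) = -2/3 + c*h*(-3 + 3*h) (W(h, c) = -2/3 + (h*(-3 + 3*h))*c = -2/3 + c*h*(-3 + 3*h))
G(-59)/W(17 - 12, 20) = (-2 + (-59)**2 - 8*(-59))/(-2/3 + 3*20*(17 - 12)*(-1 + (17 - 12))) = (-2 + 3481 + 472)/(-2/3 + 3*20*5*(-1 + 5)) = 3951/(-2/3 + 3*20*5*4) = 3951/(-2/3 + 1200) = 3951/(3598/3) = 3951*(3/3598) = 11853/3598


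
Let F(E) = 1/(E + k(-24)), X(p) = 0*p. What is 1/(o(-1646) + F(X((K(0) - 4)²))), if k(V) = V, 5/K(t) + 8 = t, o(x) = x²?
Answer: 24/65023583 ≈ 3.6910e-7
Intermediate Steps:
K(t) = 5/(-8 + t)
X(p) = 0
F(E) = 1/(-24 + E) (F(E) = 1/(E - 24) = 1/(-24 + E))
1/(o(-1646) + F(X((K(0) - 4)²))) = 1/((-1646)² + 1/(-24 + 0)) = 1/(2709316 + 1/(-24)) = 1/(2709316 - 1/24) = 1/(65023583/24) = 24/65023583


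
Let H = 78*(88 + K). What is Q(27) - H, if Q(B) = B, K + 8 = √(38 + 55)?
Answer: -6213 - 78*√93 ≈ -6965.2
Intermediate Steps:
K = -8 + √93 (K = -8 + √(38 + 55) = -8 + √93 ≈ 1.6437)
H = 6240 + 78*√93 (H = 78*(88 + (-8 + √93)) = 78*(80 + √93) = 6240 + 78*√93 ≈ 6992.2)
Q(27) - H = 27 - (6240 + 78*√93) = 27 + (-6240 - 78*√93) = -6213 - 78*√93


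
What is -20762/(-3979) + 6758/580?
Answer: 19466021/1153910 ≈ 16.870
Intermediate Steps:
-20762/(-3979) + 6758/580 = -20762*(-1/3979) + 6758*(1/580) = 20762/3979 + 3379/290 = 19466021/1153910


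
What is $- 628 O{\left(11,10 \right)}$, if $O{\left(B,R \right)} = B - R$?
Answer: $-628$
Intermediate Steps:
$- 628 O{\left(11,10 \right)} = - 628 \left(11 - 10\right) = \left(-628\right) 1 = -628$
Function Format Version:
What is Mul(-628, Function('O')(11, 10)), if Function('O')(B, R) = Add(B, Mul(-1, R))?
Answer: -628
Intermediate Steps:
Mul(-628, Function('O')(11, 10)) = Mul(-628, Add(11, Mul(-1, 10))) = Mul(-628, Add(11, -10)) = Mul(-628, 1) = -628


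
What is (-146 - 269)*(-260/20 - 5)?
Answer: 7470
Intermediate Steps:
(-146 - 269)*(-260/20 - 5) = -415*(-260*1/20 - 5) = -415*(-13 - 5) = -415*(-18) = 7470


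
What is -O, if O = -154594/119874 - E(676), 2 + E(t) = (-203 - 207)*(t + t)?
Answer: -33224320417/59937 ≈ -5.5432e+5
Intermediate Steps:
E(t) = -2 - 820*t (E(t) = -2 + (-203 - 207)*(t + t) = -2 - 820*t)
O = 33224320417/59937 (O = -154594/119874 - (-2 - 820*676) = -154594*1/119874 - (-2 - 554320) = -77297/59937 - 1*(-554322) = -77297/59937 + 554322 = 33224320417/59937 ≈ 5.5432e+5)
-O = -1*33224320417/59937 = -33224320417/59937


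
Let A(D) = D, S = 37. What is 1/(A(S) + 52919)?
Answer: 1/52956 ≈ 1.8884e-5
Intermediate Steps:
1/(A(S) + 52919) = 1/(37 + 52919) = 1/52956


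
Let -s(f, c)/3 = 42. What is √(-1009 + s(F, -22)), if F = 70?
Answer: I*√1135 ≈ 33.69*I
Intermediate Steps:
s(f, c) = -126 (s(f, c) = -3*42 = -126)
√(-1009 + s(F, -22)) = √(-1009 - 126) = √(-1135) = I*√1135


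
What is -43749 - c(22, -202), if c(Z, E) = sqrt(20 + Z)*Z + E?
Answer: -43547 - 22*sqrt(42) ≈ -43690.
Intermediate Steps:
c(Z, E) = E + Z*sqrt(20 + Z) (c(Z, E) = Z*sqrt(20 + Z) + E = E + Z*sqrt(20 + Z))
-43749 - c(22, -202) = -43749 - (-202 + 22*sqrt(20 + 22)) = -43749 - (-202 + 22*sqrt(42)) = -43749 + (202 - 22*sqrt(42)) = -43547 - 22*sqrt(42)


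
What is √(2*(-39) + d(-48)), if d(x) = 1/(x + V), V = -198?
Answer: I*√4720494/246 ≈ 8.832*I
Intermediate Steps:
d(x) = 1/(-198 + x) (d(x) = 1/(x - 198) = 1/(-198 + x))
√(2*(-39) + d(-48)) = √(2*(-39) + 1/(-198 - 48)) = √(-78 + 1/(-246)) = √(-78 - 1/246) = √(-19189/246) = I*√4720494/246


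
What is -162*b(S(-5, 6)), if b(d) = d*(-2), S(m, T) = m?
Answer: -1620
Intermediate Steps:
b(d) = -2*d
-162*b(S(-5, 6)) = -(-324)*(-5) = -162*10 = -1620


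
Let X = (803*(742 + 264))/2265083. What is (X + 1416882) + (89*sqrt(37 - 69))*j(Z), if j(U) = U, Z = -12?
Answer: 3209356139024/2265083 - 4272*I*sqrt(2) ≈ 1.4169e+6 - 6041.5*I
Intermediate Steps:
X = 807818/2265083 (X = (803*1006)*(1/2265083) = 807818*(1/2265083) = 807818/2265083 ≈ 0.35664)
(X + 1416882) + (89*sqrt(37 - 69))*j(Z) = (807818/2265083 + 1416882) + (89*sqrt(37 - 69))*(-12) = 3209356139024/2265083 + (89*sqrt(-32))*(-12) = 3209356139024/2265083 + (89*(4*I*sqrt(2)))*(-12) = 3209356139024/2265083 + (356*I*sqrt(2))*(-12) = 3209356139024/2265083 - 4272*I*sqrt(2)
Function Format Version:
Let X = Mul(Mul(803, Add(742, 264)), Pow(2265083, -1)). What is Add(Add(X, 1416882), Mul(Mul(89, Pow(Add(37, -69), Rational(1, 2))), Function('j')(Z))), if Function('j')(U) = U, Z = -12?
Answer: Add(Rational(3209356139024, 2265083), Mul(-4272, I, Pow(2, Rational(1, 2)))) ≈ Add(1.4169e+6, Mul(-6041.5, I))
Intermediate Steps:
X = Rational(807818, 2265083) (X = Mul(Mul(803, 1006), Rational(1, 2265083)) = Mul(807818, Rational(1, 2265083)) = Rational(807818, 2265083) ≈ 0.35664)
Add(Add(X, 1416882), Mul(Mul(89, Pow(Add(37, -69), Rational(1, 2))), Function('j')(Z))) = Add(Add(Rational(807818, 2265083), 1416882), Mul(Mul(89, Pow(Add(37, -69), Rational(1, 2))), -12)) = Add(Rational(3209356139024, 2265083), Mul(Mul(89, Pow(-32, Rational(1, 2))), -12)) = Add(Rational(3209356139024, 2265083), Mul(Mul(89, Mul(4, I, Pow(2, Rational(1, 2)))), -12)) = Add(Rational(3209356139024, 2265083), Mul(Mul(356, I, Pow(2, Rational(1, 2))), -12)) = Add(Rational(3209356139024, 2265083), Mul(-4272, I, Pow(2, Rational(1, 2))))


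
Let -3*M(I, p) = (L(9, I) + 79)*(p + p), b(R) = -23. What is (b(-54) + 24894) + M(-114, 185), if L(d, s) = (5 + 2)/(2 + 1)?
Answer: 133559/9 ≈ 14840.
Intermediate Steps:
L(d, s) = 7/3
M(I, p) = -488*p/9 (M(I, p) = -(7/3 + 79)*(p + p)/3 = -244*2*p/9 = -488*p/9)
(b(-54) + 24894) + M(-114, 185) = (-23 + 24894) - 488/9*185 = 24871 - 90280/9 = 133559/9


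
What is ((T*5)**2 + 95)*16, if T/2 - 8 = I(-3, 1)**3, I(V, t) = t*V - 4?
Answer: 179561520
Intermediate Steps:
I(V, t) = -4 + V*t (I(V, t) = V*t - 4 = -4 + V*t)
T = -670 (T = 16 + 2*(-4 - 3*1)**3 = 16 + 2*(-4 - 3)**3 = 16 + 2*(-7)**3 = 16 + 2*(-343) = 16 - 686 = -670)
((T*5)**2 + 95)*16 = ((-670*5)**2 + 95)*16 = ((-3350)**2 + 95)*16 = (11222500 + 95)*16 = 11222595*16 = 179561520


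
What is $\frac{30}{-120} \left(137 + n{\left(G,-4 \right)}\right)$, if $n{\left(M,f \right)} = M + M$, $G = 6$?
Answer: $- \frac{149}{4} \approx -37.25$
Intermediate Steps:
$n{\left(M,f \right)} = 2 M$
$\frac{30}{-120} \left(137 + n{\left(G,-4 \right)}\right) = \frac{30}{-120} \left(137 + 2 \cdot 6\right) = 30 \left(- \frac{1}{120}\right) \left(137 + 12\right) = \left(- \frac{1}{4}\right) 149 = - \frac{149}{4}$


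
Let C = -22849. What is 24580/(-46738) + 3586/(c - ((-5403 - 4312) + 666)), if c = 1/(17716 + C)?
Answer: -70350263759/542727685202 ≈ -0.12962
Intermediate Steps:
c = -1/5133 (c = 1/(17716 - 22849) = 1/(-5133) = -1/5133 ≈ -0.00019482)
24580/(-46738) + 3586/(c - ((-5403 - 4312) + 666)) = 24580/(-46738) + 3586/(-1/5133 - ((-5403 - 4312) + 666)) = 24580*(-1/46738) + 3586/(-1/5133 - (-9715 + 666)) = -12290/23369 + 3586/(-1/5133 - 1*(-9049)) = -12290/23369 + 3586/(-1/5133 + 9049) = -12290/23369 + 3586/(46448516/5133) = -12290/23369 + 3586*(5133/46448516) = -12290/23369 + 9203469/23224258 = -70350263759/542727685202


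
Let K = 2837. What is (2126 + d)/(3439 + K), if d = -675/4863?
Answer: 3446021/10173396 ≈ 0.33873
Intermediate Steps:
d = -225/1621 (d = -675*1/4863 = -225/1621 ≈ -0.13880)
(2126 + d)/(3439 + K) = (2126 - 225/1621)/(3439 + 2837) = (3446021/1621)/6276 = (3446021/1621)*(1/6276) = 3446021/10173396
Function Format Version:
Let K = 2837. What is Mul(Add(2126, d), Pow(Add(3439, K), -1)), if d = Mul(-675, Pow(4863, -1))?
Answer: Rational(3446021, 10173396) ≈ 0.33873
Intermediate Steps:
d = Rational(-225, 1621) (d = Mul(-675, Rational(1, 4863)) = Rational(-225, 1621) ≈ -0.13880)
Mul(Add(2126, d), Pow(Add(3439, K), -1)) = Mul(Add(2126, Rational(-225, 1621)), Pow(Add(3439, 2837), -1)) = Mul(Rational(3446021, 1621), Pow(6276, -1)) = Mul(Rational(3446021, 1621), Rational(1, 6276)) = Rational(3446021, 10173396)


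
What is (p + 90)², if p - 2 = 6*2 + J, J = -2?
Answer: 10404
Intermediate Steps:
p = 12 (p = 2 + (6*2 - 2) = 2 + (12 - 2) = 2 + 10 = 12)
(p + 90)² = (12 + 90)² = 102² = 10404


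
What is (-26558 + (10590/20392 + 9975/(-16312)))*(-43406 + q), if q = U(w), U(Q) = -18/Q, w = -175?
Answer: 1048505519554821376/909546925 ≈ 1.1528e+9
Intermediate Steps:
q = 18/175 (q = -18/(-175) = -18*(-1/175) = 18/175 ≈ 0.10286)
(-26558 + (10590/20392 + 9975/(-16312)))*(-43406 + q) = (-26558 + (10590/20392 + 9975/(-16312)))*(-43406 + 18/175) = (-26558 + (10590*(1/20392) + 9975*(-1/16312)))*(-7596032/175) = (-26558 + (5295/10196 - 9975/16312))*(-7596032/175) = (-26558 - 3833265/41579288)*(-7596032/175) = -1104266563969/41579288*(-7596032/175) = 1048505519554821376/909546925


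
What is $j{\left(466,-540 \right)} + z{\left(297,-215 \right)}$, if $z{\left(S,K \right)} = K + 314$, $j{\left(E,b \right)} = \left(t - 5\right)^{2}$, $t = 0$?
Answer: $124$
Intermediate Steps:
$j{\left(E,b \right)} = 25$ ($j{\left(E,b \right)} = \left(0 - 5\right)^{2} = \left(-5\right)^{2} = 25$)
$z{\left(S,K \right)} = 314 + K$
$j{\left(466,-540 \right)} + z{\left(297,-215 \right)} = 25 + \left(314 - 215\right) = 25 + 99 = 124$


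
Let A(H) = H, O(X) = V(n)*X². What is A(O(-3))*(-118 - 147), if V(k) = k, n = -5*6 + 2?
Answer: 66780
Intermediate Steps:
n = -28 (n = -30 + 2 = -28)
O(X) = -28*X²
A(O(-3))*(-118 - 147) = (-28*(-3)²)*(-118 - 147) = -28*9*(-265) = -252*(-265) = 66780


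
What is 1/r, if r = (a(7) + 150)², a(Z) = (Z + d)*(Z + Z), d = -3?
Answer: 1/42436 ≈ 2.3565e-5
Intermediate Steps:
a(Z) = 2*Z*(-3 + Z) (a(Z) = (Z - 3)*(Z + Z) = (-3 + Z)*(2*Z) = 2*Z*(-3 + Z))
r = 42436 (r = (2*7*(-3 + 7) + 150)² = (2*7*4 + 150)² = (56 + 150)² = 206² = 42436)
1/r = 1/42436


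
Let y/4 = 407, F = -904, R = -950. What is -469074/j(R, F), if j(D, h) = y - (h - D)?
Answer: -234537/791 ≈ -296.51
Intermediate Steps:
y = 1628 (y = 4*407 = 1628)
j(D, h) = 1628 + D - h (j(D, h) = 1628 - (h - D) = 1628 + (D - h) = 1628 + D - h)
-469074/j(R, F) = -469074/(1628 - 950 - 1*(-904)) = -469074/(1628 - 950 + 904) = -469074/1582 = -469074*1/1582 = -234537/791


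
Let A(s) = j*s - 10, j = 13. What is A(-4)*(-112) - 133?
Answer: 6811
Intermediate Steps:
A(s) = -10 + 13*s (A(s) = 13*s - 10 = -10 + 13*s)
A(-4)*(-112) - 133 = (-10 + 13*(-4))*(-112) - 133 = (-10 - 52)*(-112) - 133 = -62*(-112) - 133 = 6944 - 133 = 6811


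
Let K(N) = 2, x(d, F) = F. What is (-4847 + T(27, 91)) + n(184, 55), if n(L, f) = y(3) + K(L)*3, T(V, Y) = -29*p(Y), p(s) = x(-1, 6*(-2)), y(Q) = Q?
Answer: -4490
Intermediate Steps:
p(s) = -12 (p(s) = 6*(-2) = -12)
T(V, Y) = 348 (T(V, Y) = -29*(-12) = 348)
n(L, f) = 9 (n(L, f) = 3 + 2*3 = 3 + 6 = 9)
(-4847 + T(27, 91)) + n(184, 55) = (-4847 + 348) + 9 = -4499 + 9 = -4490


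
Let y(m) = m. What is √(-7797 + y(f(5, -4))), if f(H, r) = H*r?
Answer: I*√7817 ≈ 88.414*I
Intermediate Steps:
√(-7797 + y(f(5, -4))) = √(-7797 + 5*(-4)) = √(-7797 - 20) = √(-7817) = I*√7817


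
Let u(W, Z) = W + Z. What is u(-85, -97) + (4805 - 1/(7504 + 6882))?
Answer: 66506477/14386 ≈ 4623.0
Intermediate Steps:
u(-85, -97) + (4805 - 1/(7504 + 6882)) = (-85 - 97) + (4805 - 1/(7504 + 6882)) = -182 + (4805 - 1/14386) = -182 + 69124729/14386 = 66506477/14386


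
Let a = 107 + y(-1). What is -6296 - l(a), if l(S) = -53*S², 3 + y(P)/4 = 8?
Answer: 848541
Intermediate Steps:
y(P) = 20 (y(P) = -12 + 4*8 = -12 + 32 = 20)
a = 127 (a = 107 + 20 = 127)
-6296 - l(a) = -6296 - (-53)*127² = -6296 - (-53)*16129 = -6296 - 1*(-854837) = -6296 + 854837 = 848541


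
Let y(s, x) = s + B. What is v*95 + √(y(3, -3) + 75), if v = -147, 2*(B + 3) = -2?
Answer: -13965 + √74 ≈ -13956.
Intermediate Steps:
B = -4 (B = -3 + (½)*(-2) = -3 - 1 = -4)
y(s, x) = -4 + s (y(s, x) = s - 4 = -4 + s)
v*95 + √(y(3, -3) + 75) = -147*95 + √((-4 + 3) + 75) = -13965 + √(-1 + 75) = -13965 + √74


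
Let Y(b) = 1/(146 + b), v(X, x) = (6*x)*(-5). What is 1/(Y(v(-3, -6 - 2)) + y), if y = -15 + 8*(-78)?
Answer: -386/246653 ≈ -0.0015650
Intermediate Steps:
v(X, x) = -30*x
y = -639 (y = -15 - 624 = -639)
1/(Y(v(-3, -6 - 2)) + y) = 1/(1/(146 - 30*(-6 - 2)) - 639) = 1/(1/(146 - 30*(-8)) - 639) = 1/(1/(146 + 240) - 639) = 1/(1/386 - 639) = 1/(-246653/386) = -386/246653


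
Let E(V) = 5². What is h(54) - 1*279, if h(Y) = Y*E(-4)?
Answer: 1071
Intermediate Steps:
E(V) = 25
h(Y) = 25*Y (h(Y) = Y*25 = 25*Y)
h(54) - 1*279 = 25*54 - 1*279 = 1350 - 279 = 1071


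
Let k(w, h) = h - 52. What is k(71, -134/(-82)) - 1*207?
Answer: -10552/41 ≈ -257.37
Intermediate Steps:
k(w, h) = -52 + h
k(71, -134/(-82)) - 1*207 = (-52 - 134/(-82)) - 1*207 = (-52 - 134*(-1/82)) - 207 = (-52 + 67/41) - 207 = -2065/41 - 207 = -10552/41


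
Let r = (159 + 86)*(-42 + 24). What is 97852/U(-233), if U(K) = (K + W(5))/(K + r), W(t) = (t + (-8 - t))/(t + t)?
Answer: 2271634180/1169 ≈ 1.9432e+6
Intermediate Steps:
r = -4410 (r = 245*(-18) = -4410)
W(t) = -4/t (W(t) = -8*1/(2*t) = -4/t)
U(K) = (-⅘ + K)/(-4410 + K) (U(K) = (K - 4/5)/(K - 4410) = (K - 4*⅕)/(-4410 + K) = (K - ⅘)/(-4410 + K) = (-⅘ + K)/(-4410 + K))
97852/U(-233) = 97852/(((-⅘ - 233)/(-4410 - 233))) = 97852/((-1169/5/(-4643))) = 97852/((-1/4643*(-1169/5))) = 97852/(1169/23215) = 97852*(23215/1169) = 2271634180/1169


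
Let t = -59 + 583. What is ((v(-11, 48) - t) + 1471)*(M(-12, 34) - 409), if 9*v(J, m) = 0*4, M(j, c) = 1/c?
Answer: -13168035/34 ≈ -3.8730e+5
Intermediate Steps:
t = 524
v(J, m) = 0 (v(J, m) = (0*4)/9 = (⅑)*0 = 0)
((v(-11, 48) - t) + 1471)*(M(-12, 34) - 409) = ((0 - 1*524) + 1471)*(1/34 - 409) = ((0 - 524) + 1471)*(1/34 - 409) = (-524 + 1471)*(-13905/34) = 947*(-13905/34) = -13168035/34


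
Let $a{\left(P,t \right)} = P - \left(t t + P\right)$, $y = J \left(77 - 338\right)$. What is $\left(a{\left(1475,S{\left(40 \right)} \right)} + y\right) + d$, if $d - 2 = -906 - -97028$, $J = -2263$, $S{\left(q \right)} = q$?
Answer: $685167$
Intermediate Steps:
$y = 590643$ ($y = - 2263 \left(77 - 338\right) = \left(-2263\right) \left(-261\right) = 590643$)
$a{\left(P,t \right)} = - t^{2}$ ($a{\left(P,t \right)} = P - \left(t^{2} + P\right) = P - \left(P + t^{2}\right) = - t^{2}$)
$d = 96124$ ($d = 2 - -96122 = 2 + \left(-906 + 97028\right) = 2 + 96122 = 96124$)
$\left(a{\left(1475,S{\left(40 \right)} \right)} + y\right) + d = \left(- 40^{2} + 590643\right) + 96124 = \left(\left(-1\right) 1600 + 590643\right) + 96124 = \left(-1600 + 590643\right) + 96124 = 589043 + 96124 = 685167$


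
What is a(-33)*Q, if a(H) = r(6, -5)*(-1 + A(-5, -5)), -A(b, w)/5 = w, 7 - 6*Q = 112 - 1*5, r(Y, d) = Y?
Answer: -2400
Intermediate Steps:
Q = -50/3 (Q = 7/6 - (112 - 1*5)/6 = 7/6 - (112 - 5)/6 = 7/6 - ⅙*107 = 7/6 - 107/6 = -50/3 ≈ -16.667)
A(b, w) = -5*w
a(H) = 144 (a(H) = 6*(-1 - 5*(-5)) = 6*(-1 + 25) = 6*24 = 144)
a(-33)*Q = 144*(-50/3) = -2400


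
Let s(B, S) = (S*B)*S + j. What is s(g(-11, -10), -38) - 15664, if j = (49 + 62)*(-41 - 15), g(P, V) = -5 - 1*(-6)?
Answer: -20436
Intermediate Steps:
g(P, V) = 1 (g(P, V) = -5 + 6 = 1)
j = -6216 (j = 111*(-56) = -6216)
s(B, S) = -6216 + B*S² (s(B, S) = (S*B)*S - 6216 = (B*S)*S - 6216 = B*S² - 6216 = -6216 + B*S²)
s(g(-11, -10), -38) - 15664 = (-6216 + 1*(-38)²) - 15664 = (-6216 + 1*1444) - 15664 = (-6216 + 1444) - 15664 = -4772 - 15664 = -20436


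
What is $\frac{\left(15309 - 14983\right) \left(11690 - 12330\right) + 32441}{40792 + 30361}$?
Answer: $- \frac{176199}{71153} \approx -2.4763$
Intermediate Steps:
$\frac{\left(15309 - 14983\right) \left(11690 - 12330\right) + 32441}{40792 + 30361} = \frac{326 \left(-640\right) + 32441}{71153} = \left(-208640 + 32441\right) \frac{1}{71153} = \left(-176199\right) \frac{1}{71153} = - \frac{176199}{71153}$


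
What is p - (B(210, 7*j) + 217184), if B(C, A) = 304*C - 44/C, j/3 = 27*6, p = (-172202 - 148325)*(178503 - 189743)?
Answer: 378256457902/105 ≈ 3.6024e+9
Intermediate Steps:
p = 3602723480 (p = -320527*(-11240) = 3602723480)
j = 486 (j = 3*(27*6) = 3*162 = 486)
B(C, A) = -44/C + 304*C
p - (B(210, 7*j) + 217184) = 3602723480 - ((-44/210 + 304*210) + 217184) = 3602723480 - ((-44*1/210 + 63840) + 217184) = 3602723480 - ((-22/105 + 63840) + 217184) = 3602723480 - (6703178/105 + 217184) = 3602723480 - 1*29507498/105 = 3602723480 - 29507498/105 = 378256457902/105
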